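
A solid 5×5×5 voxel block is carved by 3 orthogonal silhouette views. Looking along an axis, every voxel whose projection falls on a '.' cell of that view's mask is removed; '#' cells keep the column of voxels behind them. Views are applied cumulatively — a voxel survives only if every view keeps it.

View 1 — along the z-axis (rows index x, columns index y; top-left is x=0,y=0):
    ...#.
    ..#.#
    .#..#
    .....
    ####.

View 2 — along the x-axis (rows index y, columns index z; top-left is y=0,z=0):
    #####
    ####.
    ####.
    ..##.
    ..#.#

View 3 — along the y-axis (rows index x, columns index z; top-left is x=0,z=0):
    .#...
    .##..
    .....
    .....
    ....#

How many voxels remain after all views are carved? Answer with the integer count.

before carving: 125 voxels (5×5×5)
after view 1 [z-axis, 9 of 25 cells solid] → remaining = 45
after view 2 [x-axis, 17 of 25 cells solid] → remaining = 29
after view 3 [y-axis, 4 of 25 cells solid] → remaining = 4

remaining voxels: 4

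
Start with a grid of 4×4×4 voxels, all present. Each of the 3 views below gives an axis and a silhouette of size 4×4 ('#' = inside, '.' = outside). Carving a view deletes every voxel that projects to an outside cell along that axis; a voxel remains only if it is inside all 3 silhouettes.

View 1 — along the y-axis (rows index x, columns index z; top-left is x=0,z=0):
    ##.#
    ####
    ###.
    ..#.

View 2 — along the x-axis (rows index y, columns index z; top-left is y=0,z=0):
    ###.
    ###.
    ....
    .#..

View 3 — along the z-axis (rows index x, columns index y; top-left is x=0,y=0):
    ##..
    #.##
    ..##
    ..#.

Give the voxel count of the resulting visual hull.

|visual hull| = 9

start: 4×4×4 = 64 voxels
after view 1 [y-axis, 11 of 16 cells solid] → remaining = 44
after view 2 [x-axis, 7 of 16 cells solid] → remaining = 21
after view 3 [z-axis, 8 of 16 cells solid] → remaining = 9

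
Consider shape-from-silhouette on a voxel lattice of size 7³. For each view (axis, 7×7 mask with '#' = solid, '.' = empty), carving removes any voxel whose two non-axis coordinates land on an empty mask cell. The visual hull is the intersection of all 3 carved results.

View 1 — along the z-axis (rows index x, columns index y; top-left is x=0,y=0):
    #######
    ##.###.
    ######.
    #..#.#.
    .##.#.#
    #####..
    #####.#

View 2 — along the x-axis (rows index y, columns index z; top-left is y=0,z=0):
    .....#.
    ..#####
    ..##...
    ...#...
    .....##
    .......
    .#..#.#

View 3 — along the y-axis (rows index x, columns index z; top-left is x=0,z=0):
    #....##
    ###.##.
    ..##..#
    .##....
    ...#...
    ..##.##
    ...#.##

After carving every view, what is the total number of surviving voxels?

39 voxels

full grid |V| = 343
after view 1 [z-axis, 36 of 49 cells solid] → remaining = 252
after view 2 [x-axis, 14 of 49 cells solid] → remaining = 73
after view 3 [y-axis, 21 of 49 cells solid] → remaining = 39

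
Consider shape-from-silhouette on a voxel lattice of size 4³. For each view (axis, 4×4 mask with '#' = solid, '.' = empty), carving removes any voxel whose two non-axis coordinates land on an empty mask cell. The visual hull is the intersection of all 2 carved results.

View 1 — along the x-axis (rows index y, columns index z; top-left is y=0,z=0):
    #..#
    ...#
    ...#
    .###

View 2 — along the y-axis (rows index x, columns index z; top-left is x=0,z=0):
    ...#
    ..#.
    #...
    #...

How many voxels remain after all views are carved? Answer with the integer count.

voxel count = 7

start: 4×4×4 = 64 voxels
[1] x-view keeps 7 columns → grid now 28
[2] y-view keeps 4 columns → grid now 7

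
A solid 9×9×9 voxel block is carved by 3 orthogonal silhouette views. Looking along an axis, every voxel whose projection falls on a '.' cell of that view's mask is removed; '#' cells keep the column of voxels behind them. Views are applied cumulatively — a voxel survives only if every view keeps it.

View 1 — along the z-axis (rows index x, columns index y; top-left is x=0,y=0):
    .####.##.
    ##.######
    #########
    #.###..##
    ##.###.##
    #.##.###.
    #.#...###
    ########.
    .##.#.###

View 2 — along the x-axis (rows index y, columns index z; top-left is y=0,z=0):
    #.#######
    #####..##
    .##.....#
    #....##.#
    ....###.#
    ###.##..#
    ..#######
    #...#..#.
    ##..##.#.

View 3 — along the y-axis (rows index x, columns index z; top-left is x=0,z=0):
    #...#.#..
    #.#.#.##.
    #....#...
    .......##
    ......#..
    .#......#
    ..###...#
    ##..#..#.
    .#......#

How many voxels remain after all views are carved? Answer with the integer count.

before carving: 729 voxels (9×9×9)
after view 1 [z-axis, 61 of 81 cells solid] → remaining = 549
after view 2 [x-axis, 47 of 81 cells solid] → remaining = 311
after view 3 [y-axis, 25 of 81 cells solid] → remaining = 102

voxel count = 102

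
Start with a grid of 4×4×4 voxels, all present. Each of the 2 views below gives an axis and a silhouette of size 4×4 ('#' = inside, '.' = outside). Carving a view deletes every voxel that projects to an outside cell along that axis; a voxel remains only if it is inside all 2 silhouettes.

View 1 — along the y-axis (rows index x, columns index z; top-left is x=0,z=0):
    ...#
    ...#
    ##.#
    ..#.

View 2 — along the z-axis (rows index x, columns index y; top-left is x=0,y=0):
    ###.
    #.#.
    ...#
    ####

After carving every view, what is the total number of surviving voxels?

voxel count = 12

initial block: 4^3 = 64
  1. axis=1 (XZ plane), |mask|=6  ⇒  voxels=24
  2. axis=2 (XY plane), |mask|=10  ⇒  voxels=12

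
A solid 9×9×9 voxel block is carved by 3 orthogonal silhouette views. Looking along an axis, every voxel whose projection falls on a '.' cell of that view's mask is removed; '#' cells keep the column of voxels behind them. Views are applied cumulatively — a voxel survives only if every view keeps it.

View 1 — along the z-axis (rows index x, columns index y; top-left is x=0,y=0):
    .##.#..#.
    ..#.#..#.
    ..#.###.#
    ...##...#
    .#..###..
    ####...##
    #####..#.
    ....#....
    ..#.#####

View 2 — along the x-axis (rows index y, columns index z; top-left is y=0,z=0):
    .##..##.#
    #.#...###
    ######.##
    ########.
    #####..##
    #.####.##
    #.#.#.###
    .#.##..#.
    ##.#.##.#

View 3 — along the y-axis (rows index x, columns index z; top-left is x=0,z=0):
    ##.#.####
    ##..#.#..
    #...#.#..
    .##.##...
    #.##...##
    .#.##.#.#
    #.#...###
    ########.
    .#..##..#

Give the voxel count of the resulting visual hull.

before carving: 729 voxels (9×9×9)
carve view 1 (along z, XY-mask fill 38/81): 342 voxels remain
carve view 2 (along x, YZ-mask fill 56/81): 241 voxels remain
carve view 3 (along y, XZ-mask fill 45/81): 128 voxels remain

128 voxels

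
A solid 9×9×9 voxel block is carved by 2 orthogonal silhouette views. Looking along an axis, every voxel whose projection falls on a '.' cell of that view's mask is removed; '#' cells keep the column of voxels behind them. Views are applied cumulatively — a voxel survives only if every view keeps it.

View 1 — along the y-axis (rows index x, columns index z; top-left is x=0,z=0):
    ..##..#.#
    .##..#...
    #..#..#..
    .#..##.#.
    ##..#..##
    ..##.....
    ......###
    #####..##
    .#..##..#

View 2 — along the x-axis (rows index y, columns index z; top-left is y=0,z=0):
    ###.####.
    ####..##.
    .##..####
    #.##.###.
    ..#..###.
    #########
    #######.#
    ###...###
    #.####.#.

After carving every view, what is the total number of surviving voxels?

full grid |V| = 729
[1] y-view keeps 35 columns → grid now 315
[2] x-view keeps 58 columns → grid now 220

|visual hull| = 220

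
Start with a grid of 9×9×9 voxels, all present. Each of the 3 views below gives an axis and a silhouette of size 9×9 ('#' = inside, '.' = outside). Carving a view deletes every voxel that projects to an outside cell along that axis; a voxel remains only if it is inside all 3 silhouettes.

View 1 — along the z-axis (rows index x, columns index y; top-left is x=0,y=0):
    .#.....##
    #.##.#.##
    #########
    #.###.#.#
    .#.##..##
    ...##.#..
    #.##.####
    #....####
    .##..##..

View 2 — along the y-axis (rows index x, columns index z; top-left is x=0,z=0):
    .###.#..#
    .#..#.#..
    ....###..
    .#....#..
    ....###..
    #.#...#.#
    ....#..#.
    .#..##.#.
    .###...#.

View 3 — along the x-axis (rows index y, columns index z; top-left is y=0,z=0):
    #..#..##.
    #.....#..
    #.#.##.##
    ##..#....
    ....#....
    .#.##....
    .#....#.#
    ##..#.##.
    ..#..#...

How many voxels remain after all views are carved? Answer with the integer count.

before carving: 729 voxels (9×9×9)
  1. axis=2 (XY plane), |mask|=48  ⇒  voxels=432
  2. axis=1 (XZ plane), |mask|=30  ⇒  voxels=149
  3. axis=0 (YZ plane), |mask|=29  ⇒  voxels=56

|visual hull| = 56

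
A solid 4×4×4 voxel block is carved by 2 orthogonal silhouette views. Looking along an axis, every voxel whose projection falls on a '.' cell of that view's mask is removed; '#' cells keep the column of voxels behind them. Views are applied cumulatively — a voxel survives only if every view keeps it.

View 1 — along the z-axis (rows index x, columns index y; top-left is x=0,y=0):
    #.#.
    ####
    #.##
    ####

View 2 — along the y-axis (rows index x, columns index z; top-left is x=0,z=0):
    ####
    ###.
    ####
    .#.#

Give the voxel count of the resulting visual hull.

initial block: 4^3 = 64
[1] z-view keeps 13 columns → grid now 52
[2] y-view keeps 13 columns → grid now 40

40 voxels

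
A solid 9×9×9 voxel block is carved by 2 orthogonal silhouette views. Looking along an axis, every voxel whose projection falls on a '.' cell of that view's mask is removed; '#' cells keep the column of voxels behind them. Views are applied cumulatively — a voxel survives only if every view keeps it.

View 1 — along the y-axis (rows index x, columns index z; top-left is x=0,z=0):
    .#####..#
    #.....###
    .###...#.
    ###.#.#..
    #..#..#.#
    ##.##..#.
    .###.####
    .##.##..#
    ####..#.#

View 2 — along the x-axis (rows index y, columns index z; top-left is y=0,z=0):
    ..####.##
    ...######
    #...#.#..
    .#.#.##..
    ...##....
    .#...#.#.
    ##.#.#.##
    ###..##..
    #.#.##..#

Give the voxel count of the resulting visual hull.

start: 9×9×9 = 729 voxels
V1 y: intersect with XZ mask (46 set) -- 414 left
V2 x: intersect with YZ mask (40 set) -- 197 left

remaining voxels: 197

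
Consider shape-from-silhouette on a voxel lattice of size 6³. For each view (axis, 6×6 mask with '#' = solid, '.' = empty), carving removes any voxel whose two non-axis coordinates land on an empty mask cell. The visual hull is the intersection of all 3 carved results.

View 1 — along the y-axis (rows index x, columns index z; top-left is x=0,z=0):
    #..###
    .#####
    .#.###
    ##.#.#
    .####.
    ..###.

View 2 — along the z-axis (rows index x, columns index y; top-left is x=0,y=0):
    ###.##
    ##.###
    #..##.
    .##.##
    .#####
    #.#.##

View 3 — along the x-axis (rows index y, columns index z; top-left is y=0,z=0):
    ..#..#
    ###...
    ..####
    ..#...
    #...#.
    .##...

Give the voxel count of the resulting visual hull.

38 voxels

before carving: 216 voxels (6×6×6)
V1 y: intersect with XZ mask (24 set) -- 144 left
V2 z: intersect with XY mask (26 set) -- 105 left
V3 x: intersect with YZ mask (14 set) -- 38 left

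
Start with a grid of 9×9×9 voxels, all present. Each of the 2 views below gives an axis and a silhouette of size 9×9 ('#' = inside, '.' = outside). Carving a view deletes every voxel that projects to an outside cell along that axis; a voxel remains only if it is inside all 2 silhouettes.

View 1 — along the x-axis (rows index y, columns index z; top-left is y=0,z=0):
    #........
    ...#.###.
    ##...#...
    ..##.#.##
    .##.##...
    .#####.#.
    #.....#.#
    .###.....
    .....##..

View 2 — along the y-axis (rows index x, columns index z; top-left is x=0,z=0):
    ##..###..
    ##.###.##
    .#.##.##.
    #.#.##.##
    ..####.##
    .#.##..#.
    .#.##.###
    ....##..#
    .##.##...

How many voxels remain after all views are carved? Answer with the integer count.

before carving: 729 voxels (9×9×9)
  1. axis=0 (YZ plane), |mask|=31  ⇒  voxels=279
  2. axis=1 (XZ plane), |mask|=46  ⇒  voxels=156

voxel count = 156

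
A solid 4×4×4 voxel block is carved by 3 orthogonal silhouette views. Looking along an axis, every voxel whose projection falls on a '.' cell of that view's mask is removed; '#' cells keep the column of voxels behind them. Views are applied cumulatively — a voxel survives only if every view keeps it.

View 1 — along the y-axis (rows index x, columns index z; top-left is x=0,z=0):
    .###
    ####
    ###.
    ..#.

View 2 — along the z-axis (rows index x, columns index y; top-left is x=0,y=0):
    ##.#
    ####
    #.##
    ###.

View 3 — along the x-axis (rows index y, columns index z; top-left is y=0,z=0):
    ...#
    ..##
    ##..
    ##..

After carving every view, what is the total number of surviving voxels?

|visual hull| = 16

initial block: 4^3 = 64
  1. axis=1 (XZ plane), |mask|=11  ⇒  voxels=44
  2. axis=2 (XY plane), |mask|=13  ⇒  voxels=37
  3. axis=0 (YZ plane), |mask|=7  ⇒  voxels=16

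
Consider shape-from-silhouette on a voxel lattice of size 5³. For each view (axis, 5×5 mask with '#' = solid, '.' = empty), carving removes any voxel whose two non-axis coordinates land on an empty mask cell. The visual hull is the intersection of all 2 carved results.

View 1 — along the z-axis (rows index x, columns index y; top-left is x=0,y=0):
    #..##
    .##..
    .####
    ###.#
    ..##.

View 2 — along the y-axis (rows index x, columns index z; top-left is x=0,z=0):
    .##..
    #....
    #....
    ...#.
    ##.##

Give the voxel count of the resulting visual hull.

|visual hull| = 24

start: 5×5×5 = 125 voxels
V1 z: intersect with XY mask (15 set) -- 75 left
V2 y: intersect with XZ mask (9 set) -- 24 left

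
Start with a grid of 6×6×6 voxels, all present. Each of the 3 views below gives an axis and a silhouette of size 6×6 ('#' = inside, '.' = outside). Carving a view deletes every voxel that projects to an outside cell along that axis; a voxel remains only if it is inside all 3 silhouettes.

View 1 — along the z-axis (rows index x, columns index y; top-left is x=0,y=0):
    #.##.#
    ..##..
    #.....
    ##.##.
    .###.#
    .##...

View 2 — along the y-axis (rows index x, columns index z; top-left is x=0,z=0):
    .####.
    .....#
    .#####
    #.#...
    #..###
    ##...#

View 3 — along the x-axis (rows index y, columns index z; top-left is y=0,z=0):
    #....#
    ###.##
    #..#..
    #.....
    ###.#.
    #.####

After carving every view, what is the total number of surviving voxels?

25 voxels

start: 6×6×6 = 216 voxels
[1] z-view keeps 17 columns → grid now 102
[2] y-view keeps 19 columns → grid now 53
[3] x-view keeps 19 columns → grid now 25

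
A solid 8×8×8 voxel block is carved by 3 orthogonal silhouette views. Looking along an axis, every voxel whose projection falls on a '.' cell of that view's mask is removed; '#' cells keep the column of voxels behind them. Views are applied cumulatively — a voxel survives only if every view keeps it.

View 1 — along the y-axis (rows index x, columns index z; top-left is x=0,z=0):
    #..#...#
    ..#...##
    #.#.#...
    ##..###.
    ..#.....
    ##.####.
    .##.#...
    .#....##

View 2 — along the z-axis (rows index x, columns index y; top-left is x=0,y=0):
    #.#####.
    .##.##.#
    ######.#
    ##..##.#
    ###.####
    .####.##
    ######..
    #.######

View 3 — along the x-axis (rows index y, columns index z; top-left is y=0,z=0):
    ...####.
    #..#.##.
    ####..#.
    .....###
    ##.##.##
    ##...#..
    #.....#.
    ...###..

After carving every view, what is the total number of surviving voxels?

remaining voxels: 74

initial block: 8^3 = 512
step 1: project along y, AND mask (27/64) → |grid| = 216
step 2: project along z, AND mask (49/64) → |grid| = 161
step 3: project along x, AND mask (30/64) → |grid| = 74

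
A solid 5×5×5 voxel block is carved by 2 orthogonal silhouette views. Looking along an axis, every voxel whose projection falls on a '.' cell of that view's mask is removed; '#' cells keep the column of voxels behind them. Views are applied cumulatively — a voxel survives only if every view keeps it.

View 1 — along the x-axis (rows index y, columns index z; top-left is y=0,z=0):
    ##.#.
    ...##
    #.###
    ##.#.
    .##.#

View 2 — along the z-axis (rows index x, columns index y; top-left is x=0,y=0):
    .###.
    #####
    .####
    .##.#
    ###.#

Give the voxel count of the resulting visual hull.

before carving: 125 voxels (5×5×5)
after view 1 [x-axis, 15 of 25 cells solid] → remaining = 75
after view 2 [z-axis, 19 of 25 cells solid] → remaining = 57

|visual hull| = 57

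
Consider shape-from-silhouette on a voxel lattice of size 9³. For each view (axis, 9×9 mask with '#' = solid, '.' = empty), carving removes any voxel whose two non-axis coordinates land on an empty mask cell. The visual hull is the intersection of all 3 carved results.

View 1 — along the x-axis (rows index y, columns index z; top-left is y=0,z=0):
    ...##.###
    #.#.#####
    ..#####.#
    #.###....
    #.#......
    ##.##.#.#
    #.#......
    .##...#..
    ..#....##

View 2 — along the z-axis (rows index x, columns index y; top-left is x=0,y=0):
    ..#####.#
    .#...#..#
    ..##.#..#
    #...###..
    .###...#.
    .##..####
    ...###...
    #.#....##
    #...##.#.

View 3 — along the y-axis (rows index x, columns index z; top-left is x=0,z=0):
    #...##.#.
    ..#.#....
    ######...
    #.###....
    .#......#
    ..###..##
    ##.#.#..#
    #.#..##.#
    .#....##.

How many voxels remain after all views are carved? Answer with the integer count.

remaining voxels: 77

initial block: 9^3 = 729
carve view 1 (along x, YZ-mask fill 38/81): 342 voxels remain
carve view 2 (along z, XY-mask fill 38/81): 165 voxels remain
carve view 3 (along y, XZ-mask fill 36/81): 77 voxels remain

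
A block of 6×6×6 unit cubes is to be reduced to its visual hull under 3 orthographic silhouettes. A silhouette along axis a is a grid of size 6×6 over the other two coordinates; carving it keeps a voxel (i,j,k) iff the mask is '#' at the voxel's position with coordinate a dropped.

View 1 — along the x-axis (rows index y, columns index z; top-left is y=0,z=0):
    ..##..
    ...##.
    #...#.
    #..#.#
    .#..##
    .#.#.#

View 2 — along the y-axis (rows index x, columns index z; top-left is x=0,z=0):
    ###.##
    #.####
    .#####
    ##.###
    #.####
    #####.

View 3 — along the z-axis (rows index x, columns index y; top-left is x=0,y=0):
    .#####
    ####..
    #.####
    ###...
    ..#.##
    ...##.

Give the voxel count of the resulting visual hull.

start: 6×6×6 = 216 voxels
carve view 1 (along x, YZ-mask fill 15/36): 90 voxels remain
carve view 2 (along y, XZ-mask fill 30/36): 76 voxels remain
carve view 3 (along z, XY-mask fill 22/36): 45 voxels remain

remaining voxels: 45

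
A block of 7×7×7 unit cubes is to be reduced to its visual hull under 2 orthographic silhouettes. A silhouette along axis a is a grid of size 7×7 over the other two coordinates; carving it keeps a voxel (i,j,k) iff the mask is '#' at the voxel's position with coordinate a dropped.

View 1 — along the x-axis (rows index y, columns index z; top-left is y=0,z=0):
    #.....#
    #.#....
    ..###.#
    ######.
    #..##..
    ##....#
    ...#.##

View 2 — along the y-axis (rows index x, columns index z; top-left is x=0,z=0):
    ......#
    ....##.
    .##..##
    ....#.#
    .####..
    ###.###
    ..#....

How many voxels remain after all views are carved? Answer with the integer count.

voxel count = 61

before carving: 343 voxels (7×7×7)
V1 x: intersect with YZ mask (23 set) -- 161 left
V2 y: intersect with XZ mask (20 set) -- 61 left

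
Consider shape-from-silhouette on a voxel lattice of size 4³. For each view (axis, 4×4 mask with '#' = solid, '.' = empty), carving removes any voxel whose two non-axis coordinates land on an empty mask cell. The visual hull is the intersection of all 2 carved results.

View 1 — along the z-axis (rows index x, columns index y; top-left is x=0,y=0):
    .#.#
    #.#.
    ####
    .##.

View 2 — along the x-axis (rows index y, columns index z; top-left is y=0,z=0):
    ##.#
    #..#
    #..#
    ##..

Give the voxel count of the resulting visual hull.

22 voxels

initial block: 4^3 = 64
step 1: project along z, AND mask (10/16) → |grid| = 40
step 2: project along x, AND mask (9/16) → |grid| = 22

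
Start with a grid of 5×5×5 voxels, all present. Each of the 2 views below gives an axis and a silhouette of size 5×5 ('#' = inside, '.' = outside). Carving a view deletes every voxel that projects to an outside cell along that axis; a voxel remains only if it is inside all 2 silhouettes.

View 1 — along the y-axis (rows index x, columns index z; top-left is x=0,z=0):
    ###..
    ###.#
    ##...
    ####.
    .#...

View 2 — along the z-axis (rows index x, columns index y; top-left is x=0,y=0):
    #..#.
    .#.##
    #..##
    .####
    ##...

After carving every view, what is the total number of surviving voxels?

start: 5×5×5 = 125 voxels
step 1: project along y, AND mask (14/25) → |grid| = 70
step 2: project along z, AND mask (14/25) → |grid| = 42

|visual hull| = 42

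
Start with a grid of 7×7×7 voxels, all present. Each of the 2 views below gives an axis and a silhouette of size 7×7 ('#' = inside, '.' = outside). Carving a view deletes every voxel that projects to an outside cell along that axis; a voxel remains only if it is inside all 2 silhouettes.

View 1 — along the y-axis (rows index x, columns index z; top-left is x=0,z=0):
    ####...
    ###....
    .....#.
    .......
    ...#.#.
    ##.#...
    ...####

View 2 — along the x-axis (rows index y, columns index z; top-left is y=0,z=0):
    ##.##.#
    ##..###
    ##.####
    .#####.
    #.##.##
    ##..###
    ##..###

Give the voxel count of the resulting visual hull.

full grid |V| = 343
carve view 1 (along y, XZ-mask fill 17/49): 119 voxels remain
carve view 2 (along x, YZ-mask fill 36/49): 86 voxels remain

voxel count = 86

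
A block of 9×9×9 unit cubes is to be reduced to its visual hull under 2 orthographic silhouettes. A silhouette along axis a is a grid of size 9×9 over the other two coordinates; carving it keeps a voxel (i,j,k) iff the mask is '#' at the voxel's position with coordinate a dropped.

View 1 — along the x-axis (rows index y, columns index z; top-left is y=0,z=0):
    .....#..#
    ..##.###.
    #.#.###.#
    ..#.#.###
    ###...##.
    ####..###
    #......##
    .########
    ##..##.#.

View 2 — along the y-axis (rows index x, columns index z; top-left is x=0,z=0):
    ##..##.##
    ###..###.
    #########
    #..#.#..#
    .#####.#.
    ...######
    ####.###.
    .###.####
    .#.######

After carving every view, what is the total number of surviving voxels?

before carving: 729 voxels (9×9×9)
[1] x-view keeps 46 columns → grid now 414
[2] y-view keeps 58 columns → grid now 297

voxel count = 297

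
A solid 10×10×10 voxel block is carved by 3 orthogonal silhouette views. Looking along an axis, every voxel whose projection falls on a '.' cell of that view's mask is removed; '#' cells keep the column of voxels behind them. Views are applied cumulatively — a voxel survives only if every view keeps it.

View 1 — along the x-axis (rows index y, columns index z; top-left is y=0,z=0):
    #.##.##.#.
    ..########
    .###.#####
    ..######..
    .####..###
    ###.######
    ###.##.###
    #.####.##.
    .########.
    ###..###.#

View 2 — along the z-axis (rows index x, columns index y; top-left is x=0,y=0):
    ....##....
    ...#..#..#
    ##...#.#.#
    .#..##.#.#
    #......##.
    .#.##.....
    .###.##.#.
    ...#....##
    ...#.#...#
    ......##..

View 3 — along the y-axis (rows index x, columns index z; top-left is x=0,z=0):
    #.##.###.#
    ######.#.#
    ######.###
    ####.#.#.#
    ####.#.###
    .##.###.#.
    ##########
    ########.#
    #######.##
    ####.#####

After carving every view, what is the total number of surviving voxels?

|visual hull| = 217

full grid |V| = 1000
after view 1 [x-axis, 74 of 100 cells solid] → remaining = 740
after view 2 [z-axis, 35 of 100 cells solid] → remaining = 259
after view 3 [y-axis, 82 of 100 cells solid] → remaining = 217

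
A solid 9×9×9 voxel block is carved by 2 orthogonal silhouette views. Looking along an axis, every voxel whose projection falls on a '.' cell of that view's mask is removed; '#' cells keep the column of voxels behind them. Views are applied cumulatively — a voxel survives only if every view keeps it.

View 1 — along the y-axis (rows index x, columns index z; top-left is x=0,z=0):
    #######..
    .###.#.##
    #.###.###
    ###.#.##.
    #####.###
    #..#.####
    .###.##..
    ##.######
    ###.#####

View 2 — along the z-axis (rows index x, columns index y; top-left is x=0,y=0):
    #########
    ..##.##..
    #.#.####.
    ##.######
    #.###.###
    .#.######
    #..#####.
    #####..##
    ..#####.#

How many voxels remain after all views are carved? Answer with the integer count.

start: 9×9×9 = 729 voxels
[1] y-view keeps 61 columns → grid now 549
[2] z-view keeps 60 columns → grid now 409

voxel count = 409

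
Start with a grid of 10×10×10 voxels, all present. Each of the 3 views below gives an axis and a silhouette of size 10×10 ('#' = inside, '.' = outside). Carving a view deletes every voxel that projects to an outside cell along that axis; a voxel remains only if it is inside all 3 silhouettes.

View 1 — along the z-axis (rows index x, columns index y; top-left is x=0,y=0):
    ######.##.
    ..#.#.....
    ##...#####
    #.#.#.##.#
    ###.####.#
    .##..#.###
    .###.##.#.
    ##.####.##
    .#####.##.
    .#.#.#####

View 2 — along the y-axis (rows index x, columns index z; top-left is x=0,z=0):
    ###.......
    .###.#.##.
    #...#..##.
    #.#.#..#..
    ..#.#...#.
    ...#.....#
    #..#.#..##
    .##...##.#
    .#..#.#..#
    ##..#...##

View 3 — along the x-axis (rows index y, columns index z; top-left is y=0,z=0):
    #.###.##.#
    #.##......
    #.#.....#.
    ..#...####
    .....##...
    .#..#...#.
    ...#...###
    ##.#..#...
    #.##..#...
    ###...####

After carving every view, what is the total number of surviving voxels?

initial block: 10^3 = 1000
step 1: project along z, AND mask (65/100) → |grid| = 650
step 2: project along y, AND mask (41/100) → |grid| = 257
step 3: project along x, AND mask (42/100) → |grid| = 108

voxel count = 108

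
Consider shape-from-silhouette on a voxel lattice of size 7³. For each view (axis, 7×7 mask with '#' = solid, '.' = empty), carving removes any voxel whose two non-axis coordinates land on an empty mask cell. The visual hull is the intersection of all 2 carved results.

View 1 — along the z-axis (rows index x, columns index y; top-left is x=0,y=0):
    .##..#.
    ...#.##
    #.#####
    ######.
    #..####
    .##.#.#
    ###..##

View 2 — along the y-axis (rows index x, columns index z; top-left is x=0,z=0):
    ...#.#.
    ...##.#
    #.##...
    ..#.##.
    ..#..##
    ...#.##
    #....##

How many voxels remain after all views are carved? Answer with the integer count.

93 voxels

full grid |V| = 343
step 1: project along z, AND mask (32/49) → |grid| = 224
step 2: project along y, AND mask (20/49) → |grid| = 93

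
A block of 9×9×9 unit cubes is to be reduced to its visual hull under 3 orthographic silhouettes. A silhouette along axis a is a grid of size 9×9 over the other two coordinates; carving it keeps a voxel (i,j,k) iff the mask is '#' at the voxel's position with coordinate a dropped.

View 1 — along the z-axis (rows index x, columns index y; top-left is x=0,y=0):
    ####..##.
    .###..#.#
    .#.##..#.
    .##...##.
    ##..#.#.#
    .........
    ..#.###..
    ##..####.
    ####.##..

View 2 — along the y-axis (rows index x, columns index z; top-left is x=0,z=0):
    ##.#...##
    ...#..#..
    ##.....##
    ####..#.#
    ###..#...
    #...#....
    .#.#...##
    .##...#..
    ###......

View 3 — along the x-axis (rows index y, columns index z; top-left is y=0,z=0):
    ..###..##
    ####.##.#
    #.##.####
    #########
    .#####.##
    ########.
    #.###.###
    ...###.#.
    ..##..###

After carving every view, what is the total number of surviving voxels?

start: 9×9×9 = 729 voxels
[1] z-view keeps 40 columns → grid now 360
[2] y-view keeps 33 columns → grid now 152
[3] x-view keeps 59 columns → grid now 109

voxel count = 109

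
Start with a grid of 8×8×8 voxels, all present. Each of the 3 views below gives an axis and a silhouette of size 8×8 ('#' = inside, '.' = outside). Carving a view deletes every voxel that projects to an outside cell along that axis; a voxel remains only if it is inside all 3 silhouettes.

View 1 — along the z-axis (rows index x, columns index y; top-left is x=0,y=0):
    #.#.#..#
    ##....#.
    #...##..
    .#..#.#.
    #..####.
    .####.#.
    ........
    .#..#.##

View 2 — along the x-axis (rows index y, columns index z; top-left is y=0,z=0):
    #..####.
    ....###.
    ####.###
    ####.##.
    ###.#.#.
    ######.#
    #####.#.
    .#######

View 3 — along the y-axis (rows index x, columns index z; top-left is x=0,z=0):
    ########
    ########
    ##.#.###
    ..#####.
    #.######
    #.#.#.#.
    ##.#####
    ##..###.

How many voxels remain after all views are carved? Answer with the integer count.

full grid |V| = 512
step 1: project along z, AND mask (27/64) → |grid| = 216
step 2: project along x, AND mask (46/64) → |grid| = 146
step 3: project along y, AND mask (50/64) → |grid| = 116

|visual hull| = 116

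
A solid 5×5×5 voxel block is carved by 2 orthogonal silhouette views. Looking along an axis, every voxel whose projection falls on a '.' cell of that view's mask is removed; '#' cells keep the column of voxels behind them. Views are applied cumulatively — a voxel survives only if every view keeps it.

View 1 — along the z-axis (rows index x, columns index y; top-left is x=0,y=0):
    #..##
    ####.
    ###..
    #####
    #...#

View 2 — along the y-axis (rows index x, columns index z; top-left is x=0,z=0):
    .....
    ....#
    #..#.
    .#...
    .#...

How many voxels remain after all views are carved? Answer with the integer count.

full grid |V| = 125
[1] z-view keeps 17 columns → grid now 85
[2] y-view keeps 5 columns → grid now 17

|visual hull| = 17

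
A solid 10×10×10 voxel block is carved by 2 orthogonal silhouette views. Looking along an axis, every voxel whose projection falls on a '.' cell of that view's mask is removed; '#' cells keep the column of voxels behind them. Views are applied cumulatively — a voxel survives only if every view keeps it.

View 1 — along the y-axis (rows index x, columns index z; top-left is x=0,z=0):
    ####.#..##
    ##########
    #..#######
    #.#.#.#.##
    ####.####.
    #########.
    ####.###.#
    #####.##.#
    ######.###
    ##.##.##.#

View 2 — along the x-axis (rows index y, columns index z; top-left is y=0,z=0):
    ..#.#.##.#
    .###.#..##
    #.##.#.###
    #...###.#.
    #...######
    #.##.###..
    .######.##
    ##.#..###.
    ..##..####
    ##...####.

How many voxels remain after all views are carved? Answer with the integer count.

|visual hull| = 495

before carving: 1000 voxels (10×10×10)
  1. axis=1 (XZ plane), |mask|=80  ⇒  voxels=800
  2. axis=0 (YZ plane), |mask|=62  ⇒  voxels=495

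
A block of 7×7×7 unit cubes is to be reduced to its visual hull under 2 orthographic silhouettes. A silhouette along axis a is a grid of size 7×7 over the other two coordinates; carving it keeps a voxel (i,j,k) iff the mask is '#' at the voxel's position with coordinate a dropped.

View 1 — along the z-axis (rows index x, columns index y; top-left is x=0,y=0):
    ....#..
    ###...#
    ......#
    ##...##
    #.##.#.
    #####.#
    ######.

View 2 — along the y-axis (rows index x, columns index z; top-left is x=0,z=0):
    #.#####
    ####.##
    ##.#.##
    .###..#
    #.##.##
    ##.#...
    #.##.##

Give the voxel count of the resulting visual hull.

initial block: 7^3 = 343
V1 z: intersect with XY mask (26 set) -- 182 left
V2 y: intersect with XZ mask (34 set) -- 119 left

voxel count = 119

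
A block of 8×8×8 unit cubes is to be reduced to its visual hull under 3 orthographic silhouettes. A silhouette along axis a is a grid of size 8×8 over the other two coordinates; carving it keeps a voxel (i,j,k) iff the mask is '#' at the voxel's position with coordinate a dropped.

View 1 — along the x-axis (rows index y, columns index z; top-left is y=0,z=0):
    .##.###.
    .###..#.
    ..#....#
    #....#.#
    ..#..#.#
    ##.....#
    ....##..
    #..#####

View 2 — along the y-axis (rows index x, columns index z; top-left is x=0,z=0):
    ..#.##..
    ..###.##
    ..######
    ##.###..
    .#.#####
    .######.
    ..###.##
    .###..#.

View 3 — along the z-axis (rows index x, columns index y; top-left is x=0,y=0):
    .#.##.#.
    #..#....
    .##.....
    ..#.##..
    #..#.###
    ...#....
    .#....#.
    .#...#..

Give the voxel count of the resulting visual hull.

initial block: 8^3 = 512
step 1: project along x, AND mask (28/64) → |grid| = 224
step 2: project along y, AND mask (40/64) → |grid| = 137
step 3: project along z, AND mask (21/64) → |grid| = 43

voxel count = 43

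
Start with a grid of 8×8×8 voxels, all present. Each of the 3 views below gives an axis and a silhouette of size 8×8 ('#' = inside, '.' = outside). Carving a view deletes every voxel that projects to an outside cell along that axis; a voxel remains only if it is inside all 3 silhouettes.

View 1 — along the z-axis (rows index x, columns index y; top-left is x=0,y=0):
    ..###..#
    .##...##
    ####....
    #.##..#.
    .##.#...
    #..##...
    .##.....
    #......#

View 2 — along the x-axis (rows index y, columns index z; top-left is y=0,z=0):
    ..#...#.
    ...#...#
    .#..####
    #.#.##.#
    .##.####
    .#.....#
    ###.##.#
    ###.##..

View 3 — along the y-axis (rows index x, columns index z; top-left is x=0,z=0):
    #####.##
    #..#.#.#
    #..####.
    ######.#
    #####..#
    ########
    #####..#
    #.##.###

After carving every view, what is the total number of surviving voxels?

before carving: 512 voxels (8×8×8)
after view 1 [z-axis, 26 of 64 cells solid] → remaining = 208
after view 2 [x-axis, 33 of 64 cells solid] → remaining = 111
after view 3 [y-axis, 49 of 64 cells solid] → remaining = 82

82 voxels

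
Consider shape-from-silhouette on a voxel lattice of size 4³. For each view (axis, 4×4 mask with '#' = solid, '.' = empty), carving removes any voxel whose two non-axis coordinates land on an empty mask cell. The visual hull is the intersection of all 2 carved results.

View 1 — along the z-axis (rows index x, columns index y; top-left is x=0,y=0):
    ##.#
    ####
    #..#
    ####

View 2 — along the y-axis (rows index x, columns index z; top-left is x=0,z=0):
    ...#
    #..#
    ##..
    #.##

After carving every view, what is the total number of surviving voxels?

initial block: 4^3 = 64
after view 1 [z-axis, 13 of 16 cells solid] → remaining = 52
after view 2 [y-axis, 8 of 16 cells solid] → remaining = 27

|visual hull| = 27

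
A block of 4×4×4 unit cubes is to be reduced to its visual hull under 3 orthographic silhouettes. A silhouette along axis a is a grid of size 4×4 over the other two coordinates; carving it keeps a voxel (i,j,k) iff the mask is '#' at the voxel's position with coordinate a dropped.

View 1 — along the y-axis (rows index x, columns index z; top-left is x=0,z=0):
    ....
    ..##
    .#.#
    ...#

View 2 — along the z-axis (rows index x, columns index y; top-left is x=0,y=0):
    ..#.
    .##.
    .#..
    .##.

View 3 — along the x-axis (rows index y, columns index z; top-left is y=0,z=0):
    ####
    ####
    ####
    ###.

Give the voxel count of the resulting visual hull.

initial block: 4^3 = 64
step 1: project along y, AND mask (5/16) → |grid| = 20
step 2: project along z, AND mask (6/16) → |grid| = 8
step 3: project along x, AND mask (15/16) → |grid| = 8

|visual hull| = 8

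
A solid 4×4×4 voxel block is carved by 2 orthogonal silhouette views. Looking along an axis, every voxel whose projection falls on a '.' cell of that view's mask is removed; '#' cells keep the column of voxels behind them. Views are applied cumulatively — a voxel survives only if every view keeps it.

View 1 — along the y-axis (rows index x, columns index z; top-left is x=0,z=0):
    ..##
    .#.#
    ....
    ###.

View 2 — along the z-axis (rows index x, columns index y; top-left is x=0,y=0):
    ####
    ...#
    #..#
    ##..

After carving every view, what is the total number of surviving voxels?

remaining voxels: 16

before carving: 64 voxels (4×4×4)
  1. axis=1 (XZ plane), |mask|=7  ⇒  voxels=28
  2. axis=2 (XY plane), |mask|=9  ⇒  voxels=16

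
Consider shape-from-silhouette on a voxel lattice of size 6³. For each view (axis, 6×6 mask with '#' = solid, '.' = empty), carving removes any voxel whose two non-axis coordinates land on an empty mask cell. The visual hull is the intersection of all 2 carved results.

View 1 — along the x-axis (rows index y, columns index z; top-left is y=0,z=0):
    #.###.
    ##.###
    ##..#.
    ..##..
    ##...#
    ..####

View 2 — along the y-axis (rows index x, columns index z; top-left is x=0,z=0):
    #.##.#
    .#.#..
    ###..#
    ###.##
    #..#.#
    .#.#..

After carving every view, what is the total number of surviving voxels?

69 voxels

full grid |V| = 216
  1. axis=0 (YZ plane), |mask|=21  ⇒  voxels=126
  2. axis=1 (XZ plane), |mask|=20  ⇒  voxels=69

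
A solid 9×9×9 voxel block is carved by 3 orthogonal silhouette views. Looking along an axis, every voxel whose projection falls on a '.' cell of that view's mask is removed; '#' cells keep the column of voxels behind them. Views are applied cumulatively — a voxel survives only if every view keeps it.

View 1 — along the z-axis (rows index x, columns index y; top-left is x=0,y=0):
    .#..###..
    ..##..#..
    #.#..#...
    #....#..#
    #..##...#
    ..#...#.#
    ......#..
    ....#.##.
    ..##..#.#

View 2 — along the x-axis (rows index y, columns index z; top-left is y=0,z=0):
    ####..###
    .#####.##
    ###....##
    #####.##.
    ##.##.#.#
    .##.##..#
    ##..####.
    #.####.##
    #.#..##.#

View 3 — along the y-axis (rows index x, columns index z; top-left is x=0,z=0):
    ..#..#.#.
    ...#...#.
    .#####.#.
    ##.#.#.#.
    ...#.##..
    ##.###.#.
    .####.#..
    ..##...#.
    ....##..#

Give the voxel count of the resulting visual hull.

|visual hull| = 62

initial block: 9^3 = 729
carve view 1 (along z, XY-mask fill 28/81): 252 voxels remain
carve view 2 (along x, YZ-mask fill 55/81): 165 voxels remain
carve view 3 (along y, XZ-mask fill 36/81): 62 voxels remain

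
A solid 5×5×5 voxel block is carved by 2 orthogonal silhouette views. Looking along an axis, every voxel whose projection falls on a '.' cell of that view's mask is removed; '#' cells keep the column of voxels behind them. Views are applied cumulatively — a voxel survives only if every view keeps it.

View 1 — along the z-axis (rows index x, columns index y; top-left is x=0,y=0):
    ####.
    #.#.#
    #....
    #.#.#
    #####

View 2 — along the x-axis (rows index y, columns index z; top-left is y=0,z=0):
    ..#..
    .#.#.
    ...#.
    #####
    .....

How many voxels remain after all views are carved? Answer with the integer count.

23 voxels

before carving: 125 voxels (5×5×5)
[1] z-view keeps 16 columns → grid now 80
[2] x-view keeps 9 columns → grid now 23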